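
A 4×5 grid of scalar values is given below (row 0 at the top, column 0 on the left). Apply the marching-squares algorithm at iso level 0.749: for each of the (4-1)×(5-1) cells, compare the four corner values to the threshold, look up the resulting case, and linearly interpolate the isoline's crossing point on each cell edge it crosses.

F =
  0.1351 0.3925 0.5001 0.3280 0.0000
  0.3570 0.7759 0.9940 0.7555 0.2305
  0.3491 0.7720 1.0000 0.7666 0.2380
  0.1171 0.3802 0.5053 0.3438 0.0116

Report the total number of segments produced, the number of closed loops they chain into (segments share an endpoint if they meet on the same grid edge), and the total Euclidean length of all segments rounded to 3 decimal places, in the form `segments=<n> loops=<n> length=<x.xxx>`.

segments=10 loops=1 length=6.644

cell (0,0): code 0100 → (0.930,1.000)–(1.000,0.936)
cell (0,1): code 1100 → (0.504,2.000)–(0.930,1.000)
cell (0,2): code 1100 → (0.985,3.000)–(0.504,2.000)
cell (0,3): code 1000 → (1.000,3.012)–(0.985,3.000)
cell (1,0): code 0110 → (1.000,0.936)–(2.000,0.946)
cell (1,3): code 1001 → (2.000,3.033)–(1.000,3.012)
cell (2,0): code 0010 → (2.000,0.946)–(2.059,1.000)
cell (2,1): code 0011 → (2.059,1.000)–(2.507,2.000)
cell (2,2): code 0011 → (2.507,2.000)–(2.042,3.000)
cell (2,3): code 0001 → (2.042,3.000)–(2.000,3.033)
total: 10 segments, chained into 1 closed loop(s), length Σ = 6.644017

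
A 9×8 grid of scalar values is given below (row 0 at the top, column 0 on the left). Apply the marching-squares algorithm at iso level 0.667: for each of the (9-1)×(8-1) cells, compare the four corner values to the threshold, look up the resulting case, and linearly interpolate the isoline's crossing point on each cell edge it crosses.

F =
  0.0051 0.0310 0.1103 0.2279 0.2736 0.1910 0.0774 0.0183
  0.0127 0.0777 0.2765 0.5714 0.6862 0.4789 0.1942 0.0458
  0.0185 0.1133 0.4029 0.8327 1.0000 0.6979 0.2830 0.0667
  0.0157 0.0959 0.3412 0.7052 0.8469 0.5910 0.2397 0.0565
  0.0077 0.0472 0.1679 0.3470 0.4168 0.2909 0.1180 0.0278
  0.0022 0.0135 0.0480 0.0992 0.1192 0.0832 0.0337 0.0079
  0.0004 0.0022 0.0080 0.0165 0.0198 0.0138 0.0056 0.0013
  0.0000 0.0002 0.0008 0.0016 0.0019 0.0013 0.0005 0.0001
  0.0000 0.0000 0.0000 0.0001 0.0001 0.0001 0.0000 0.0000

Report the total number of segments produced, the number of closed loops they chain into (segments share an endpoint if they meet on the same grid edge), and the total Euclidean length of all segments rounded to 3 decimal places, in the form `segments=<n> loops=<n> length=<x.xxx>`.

cell (0,3): code 0100 → (0.953,4.000)–(1.000,3.833)
cell (0,4): code 1000 → (1.000,4.093)–(0.953,4.000)
cell (1,2): code 0100 → (1.366,3.000)–(2.000,2.614)
cell (1,3): code 1110 → (1.000,3.833)–(1.366,3.000)
cell (1,4): code 1101 → (1.859,5.000)–(1.000,4.093)
cell (1,5): code 1000 → (2.000,5.074)–(1.859,5.000)
cell (2,2): code 0110 → (2.000,2.614)–(3.000,2.895)
cell (2,4): code 1011 → (3.000,4.703)–(2.289,5.000)
cell (2,5): code 0001 → (2.289,5.000)–(2.000,5.074)
cell (3,2): code 0010 → (3.000,2.895)–(3.107,3.000)
cell (3,3): code 0011 → (3.107,3.000)–(3.418,4.000)
cell (3,4): code 0001 → (3.418,4.000)–(3.000,4.703)
total: 12 segments, chained into 1 closed loop(s), length Σ = 7.460614

segments=12 loops=1 length=7.461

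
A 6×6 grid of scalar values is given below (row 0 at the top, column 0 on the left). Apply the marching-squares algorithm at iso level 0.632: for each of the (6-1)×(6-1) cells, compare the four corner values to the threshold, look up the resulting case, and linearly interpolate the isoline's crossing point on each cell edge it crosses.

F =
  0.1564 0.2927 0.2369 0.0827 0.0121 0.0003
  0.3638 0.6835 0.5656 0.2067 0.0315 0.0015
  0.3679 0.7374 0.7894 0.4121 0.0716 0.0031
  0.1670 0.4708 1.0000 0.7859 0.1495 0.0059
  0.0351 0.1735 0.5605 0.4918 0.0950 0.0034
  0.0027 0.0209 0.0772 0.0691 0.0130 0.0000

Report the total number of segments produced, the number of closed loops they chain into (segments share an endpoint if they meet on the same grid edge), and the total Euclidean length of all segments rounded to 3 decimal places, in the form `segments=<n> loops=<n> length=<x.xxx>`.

cell (0,0): code 0100 → (0.868,1.000)–(1.000,0.839)
cell (0,1): code 1000 → (1.000,1.437)–(0.868,1.000)
cell (1,0): code 0110 → (1.000,0.839)–(2.000,0.715)
cell (1,1): code 1101 → (1.297,2.000)–(1.000,1.437)
cell (1,2): code 1000 → (2.000,2.417)–(1.297,2.000)
cell (2,0): code 0010 → (2.000,0.715)–(2.395,1.000)
cell (2,1): code 0111 → (2.395,1.000)–(3.000,1.305)
cell (2,2): code 1101 → (2.588,3.000)–(2.000,2.417)
cell (2,3): code 1000 → (3.000,3.242)–(2.588,3.000)
cell (3,1): code 0010 → (3.000,1.305)–(3.837,2.000)
cell (3,2): code 0011 → (3.837,2.000)–(3.523,3.000)
cell (3,3): code 0001 → (3.523,3.000)–(3.000,3.242)
total: 12 segments, chained into 1 closed loop(s), length Σ = 8.309533

segments=12 loops=1 length=8.310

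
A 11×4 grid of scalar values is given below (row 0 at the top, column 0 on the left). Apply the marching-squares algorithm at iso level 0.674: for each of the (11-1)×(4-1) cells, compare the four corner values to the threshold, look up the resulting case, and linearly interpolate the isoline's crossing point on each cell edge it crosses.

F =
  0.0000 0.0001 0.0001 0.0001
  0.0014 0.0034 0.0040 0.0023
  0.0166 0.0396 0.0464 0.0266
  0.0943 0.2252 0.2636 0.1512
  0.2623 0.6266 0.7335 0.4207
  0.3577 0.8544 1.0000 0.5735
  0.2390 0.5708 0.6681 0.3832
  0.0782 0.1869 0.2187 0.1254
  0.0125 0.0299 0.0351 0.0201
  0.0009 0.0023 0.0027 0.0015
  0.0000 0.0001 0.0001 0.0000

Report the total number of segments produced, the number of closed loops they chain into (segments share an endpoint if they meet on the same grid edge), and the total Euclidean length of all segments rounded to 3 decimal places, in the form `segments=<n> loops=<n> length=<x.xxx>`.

segments=8 loops=1 length=6.349

cell (3,1): code 0100 → (3.873,2.000)–(4.000,1.443)
cell (3,2): code 1000 → (4.000,2.190)–(3.873,2.000)
cell (4,0): code 0100 → (4.208,1.000)–(5.000,0.637)
cell (4,1): code 1110 → (4.000,1.443)–(4.208,1.000)
cell (4,2): code 1001 → (5.000,2.764)–(4.000,2.190)
cell (5,0): code 0010 → (5.000,0.637)–(5.636,1.000)
cell (5,1): code 0011 → (5.636,1.000)–(5.982,2.000)
cell (5,2): code 0001 → (5.982,2.000)–(5.000,2.764)
total: 8 segments, chained into 1 closed loop(s), length Σ = 6.348751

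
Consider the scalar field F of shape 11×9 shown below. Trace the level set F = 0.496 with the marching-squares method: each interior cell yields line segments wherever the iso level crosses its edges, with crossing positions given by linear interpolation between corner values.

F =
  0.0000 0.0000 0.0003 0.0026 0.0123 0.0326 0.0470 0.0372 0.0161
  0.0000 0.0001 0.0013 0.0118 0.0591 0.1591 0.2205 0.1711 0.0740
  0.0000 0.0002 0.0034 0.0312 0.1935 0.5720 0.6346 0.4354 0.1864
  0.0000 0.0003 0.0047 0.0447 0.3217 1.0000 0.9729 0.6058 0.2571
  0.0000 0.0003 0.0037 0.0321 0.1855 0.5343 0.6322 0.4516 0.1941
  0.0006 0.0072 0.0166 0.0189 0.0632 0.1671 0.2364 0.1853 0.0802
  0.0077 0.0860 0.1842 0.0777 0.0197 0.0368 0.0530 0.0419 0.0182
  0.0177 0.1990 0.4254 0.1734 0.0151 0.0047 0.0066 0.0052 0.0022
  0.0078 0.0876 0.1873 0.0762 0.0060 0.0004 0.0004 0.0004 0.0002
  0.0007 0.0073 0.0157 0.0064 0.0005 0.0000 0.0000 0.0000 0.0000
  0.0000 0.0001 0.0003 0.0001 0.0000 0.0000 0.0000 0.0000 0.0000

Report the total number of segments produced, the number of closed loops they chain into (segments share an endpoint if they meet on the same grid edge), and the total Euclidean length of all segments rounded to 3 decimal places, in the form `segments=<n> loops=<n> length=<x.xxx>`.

segments=12 loops=1 length=8.728

cell (1,4): code 0100 → (1.816,5.000)–(2.000,4.799)
cell (1,5): code 1100 → (1.665,6.000)–(1.816,5.000)
cell (1,6): code 1000 → (2.000,6.696)–(1.665,6.000)
cell (2,4): code 0110 → (2.000,4.799)–(3.000,4.257)
cell (2,6): code 1101 → (2.356,7.000)–(2.000,6.696)
cell (2,7): code 1000 → (3.000,7.315)–(2.356,7.000)
cell (3,4): code 0110 → (3.000,4.257)–(4.000,4.890)
cell (3,6): code 1011 → (4.000,6.754)–(3.712,7.000)
cell (3,7): code 0001 → (3.712,7.000)–(3.000,7.315)
cell (4,4): code 0010 → (4.000,4.890)–(4.104,5.000)
cell (4,5): code 0011 → (4.104,5.000)–(4.344,6.000)
cell (4,6): code 0001 → (4.344,6.000)–(4.000,6.754)
total: 12 segments, chained into 1 closed loop(s), length Σ = 8.728089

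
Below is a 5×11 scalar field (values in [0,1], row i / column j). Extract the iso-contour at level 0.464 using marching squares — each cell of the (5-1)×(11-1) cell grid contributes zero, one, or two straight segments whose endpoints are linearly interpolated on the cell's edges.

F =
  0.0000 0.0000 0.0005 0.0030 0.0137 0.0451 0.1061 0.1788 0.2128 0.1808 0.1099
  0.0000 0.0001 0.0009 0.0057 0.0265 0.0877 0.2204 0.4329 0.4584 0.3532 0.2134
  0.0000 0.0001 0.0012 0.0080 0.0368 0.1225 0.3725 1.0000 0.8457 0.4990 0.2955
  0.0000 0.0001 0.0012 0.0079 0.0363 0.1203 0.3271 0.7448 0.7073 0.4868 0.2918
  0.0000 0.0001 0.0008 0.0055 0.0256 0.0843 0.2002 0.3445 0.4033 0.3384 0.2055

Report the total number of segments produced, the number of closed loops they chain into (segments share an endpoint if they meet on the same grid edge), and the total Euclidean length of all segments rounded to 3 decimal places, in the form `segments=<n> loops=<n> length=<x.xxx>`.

segments=10 loops=1 length=9.196

cell (1,6): code 0100 → (1.055,7.000)–(2.000,6.146)
cell (1,7): code 1100 → (1.014,8.000)–(1.055,7.000)
cell (1,8): code 1100 → (1.760,9.000)–(1.014,8.000)
cell (1,9): code 1000 → (2.000,9.172)–(1.760,9.000)
cell (2,6): code 0110 → (2.000,6.146)–(3.000,6.328)
cell (2,9): code 1001 → (3.000,9.117)–(2.000,9.172)
cell (3,6): code 0010 → (3.000,6.328)–(3.701,7.000)
cell (3,7): code 0011 → (3.701,7.000)–(3.800,8.000)
cell (3,8): code 0011 → (3.800,8.000)–(3.154,9.000)
cell (3,9): code 0001 → (3.154,9.000)–(3.000,9.117)
total: 10 segments, chained into 1 closed loop(s), length Σ = 9.195723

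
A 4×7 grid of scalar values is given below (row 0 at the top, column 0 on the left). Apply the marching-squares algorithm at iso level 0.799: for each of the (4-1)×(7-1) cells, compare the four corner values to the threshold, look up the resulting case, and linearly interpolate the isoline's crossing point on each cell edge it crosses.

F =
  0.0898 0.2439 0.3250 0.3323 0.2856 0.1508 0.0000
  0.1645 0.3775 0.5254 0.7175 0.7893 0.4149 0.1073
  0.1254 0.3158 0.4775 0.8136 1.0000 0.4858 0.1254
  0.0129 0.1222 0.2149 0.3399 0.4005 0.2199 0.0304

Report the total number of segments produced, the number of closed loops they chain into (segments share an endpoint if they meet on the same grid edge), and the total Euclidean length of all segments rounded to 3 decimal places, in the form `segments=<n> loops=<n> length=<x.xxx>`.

segments=6 loops=1 length=4.084

cell (1,2): code 0100 → (1.848,3.000)–(2.000,2.957)
cell (1,3): code 1100 → (1.046,4.000)–(1.848,3.000)
cell (1,4): code 1000 → (2.000,4.391)–(1.046,4.000)
cell (2,2): code 0010 → (2.000,2.957)–(2.031,3.000)
cell (2,3): code 0011 → (2.031,3.000)–(2.335,4.000)
cell (2,4): code 0001 → (2.335,4.000)–(2.000,4.391)
total: 6 segments, chained into 1 closed loop(s), length Σ = 4.084429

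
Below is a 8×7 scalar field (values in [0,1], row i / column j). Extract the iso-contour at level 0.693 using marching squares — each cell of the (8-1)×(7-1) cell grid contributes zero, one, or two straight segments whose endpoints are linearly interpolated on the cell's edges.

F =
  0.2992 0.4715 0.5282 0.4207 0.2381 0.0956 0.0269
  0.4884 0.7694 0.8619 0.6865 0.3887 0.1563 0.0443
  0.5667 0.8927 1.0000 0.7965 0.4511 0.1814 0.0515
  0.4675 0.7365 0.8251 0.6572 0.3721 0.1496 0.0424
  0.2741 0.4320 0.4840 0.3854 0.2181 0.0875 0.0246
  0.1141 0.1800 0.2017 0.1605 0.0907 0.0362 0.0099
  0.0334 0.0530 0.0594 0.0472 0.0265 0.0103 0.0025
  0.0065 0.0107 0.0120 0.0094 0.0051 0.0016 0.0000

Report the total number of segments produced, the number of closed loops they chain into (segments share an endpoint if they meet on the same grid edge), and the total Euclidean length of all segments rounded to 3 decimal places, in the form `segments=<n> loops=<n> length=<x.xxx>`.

cell (0,0): code 0100 → (0.744,1.000)–(1.000,0.728)
cell (0,1): code 1100 → (0.494,2.000)–(0.744,1.000)
cell (0,2): code 1000 → (1.000,2.963)–(0.494,2.000)
cell (1,0): code 0110 → (1.000,0.728)–(2.000,0.387)
cell (1,2): code 1101 → (1.059,3.000)–(1.000,2.963)
cell (1,3): code 1000 → (2.000,3.300)–(1.059,3.000)
cell (2,0): code 0110 → (2.000,0.387)–(3.000,0.838)
cell (2,2): code 1011 → (3.000,2.787)–(2.743,3.000)
cell (2,3): code 0001 → (2.743,3.000)–(2.000,3.300)
cell (3,0): code 0010 → (3.000,0.838)–(3.143,1.000)
cell (3,1): code 0011 → (3.143,1.000)–(3.387,2.000)
cell (3,2): code 0001 → (3.387,2.000)–(3.000,2.787)
total: 12 segments, chained into 1 closed loop(s), length Σ = 8.960146

segments=12 loops=1 length=8.960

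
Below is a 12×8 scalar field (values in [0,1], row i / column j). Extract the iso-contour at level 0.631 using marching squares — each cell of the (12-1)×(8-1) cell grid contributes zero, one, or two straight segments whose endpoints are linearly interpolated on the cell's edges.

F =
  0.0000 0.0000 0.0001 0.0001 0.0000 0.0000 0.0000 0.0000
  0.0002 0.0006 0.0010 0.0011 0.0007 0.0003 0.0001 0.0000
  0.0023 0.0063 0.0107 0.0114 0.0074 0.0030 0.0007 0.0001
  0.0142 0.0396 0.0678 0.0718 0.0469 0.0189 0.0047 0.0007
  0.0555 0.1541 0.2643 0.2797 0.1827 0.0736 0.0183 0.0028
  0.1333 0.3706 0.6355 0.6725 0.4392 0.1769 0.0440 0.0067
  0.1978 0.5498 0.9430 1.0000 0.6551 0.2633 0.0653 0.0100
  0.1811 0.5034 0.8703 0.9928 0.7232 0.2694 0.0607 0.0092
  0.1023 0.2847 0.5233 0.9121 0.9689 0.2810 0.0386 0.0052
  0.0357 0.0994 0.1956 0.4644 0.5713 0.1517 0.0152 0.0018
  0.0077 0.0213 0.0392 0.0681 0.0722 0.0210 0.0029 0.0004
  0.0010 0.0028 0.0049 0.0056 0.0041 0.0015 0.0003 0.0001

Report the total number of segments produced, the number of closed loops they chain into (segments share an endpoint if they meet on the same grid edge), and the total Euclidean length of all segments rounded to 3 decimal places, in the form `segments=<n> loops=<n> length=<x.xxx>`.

segments=14 loops=1 length=11.225

cell (4,1): code 0100 → (4.988,2.000)–(5.000,1.983)
cell (4,2): code 1100 → (4.894,3.000)–(4.988,2.000)
cell (4,3): code 1000 → (5.000,3.178)–(4.894,3.000)
cell (5,1): code 0110 → (5.000,1.983)–(6.000,1.207)
cell (5,3): code 1101 → (5.888,4.000)–(5.000,3.178)
cell (5,4): code 1000 → (6.000,4.062)–(5.888,4.000)
cell (6,1): code 0110 → (6.000,1.207)–(7.000,1.348)
cell (6,4): code 1001 → (7.000,4.203)–(6.000,4.062)
cell (7,1): code 0010 → (7.000,1.348)–(7.690,2.000)
cell (7,2): code 0111 → (7.690,2.000)–(8.000,2.277)
cell (7,4): code 1001 → (8.000,4.491)–(7.000,4.203)
cell (8,2): code 0010 → (8.000,2.277)–(8.628,3.000)
cell (8,3): code 0011 → (8.628,3.000)–(8.850,4.000)
cell (8,4): code 0001 → (8.850,4.000)–(8.000,4.491)
total: 14 segments, chained into 1 closed loop(s), length Σ = 11.225348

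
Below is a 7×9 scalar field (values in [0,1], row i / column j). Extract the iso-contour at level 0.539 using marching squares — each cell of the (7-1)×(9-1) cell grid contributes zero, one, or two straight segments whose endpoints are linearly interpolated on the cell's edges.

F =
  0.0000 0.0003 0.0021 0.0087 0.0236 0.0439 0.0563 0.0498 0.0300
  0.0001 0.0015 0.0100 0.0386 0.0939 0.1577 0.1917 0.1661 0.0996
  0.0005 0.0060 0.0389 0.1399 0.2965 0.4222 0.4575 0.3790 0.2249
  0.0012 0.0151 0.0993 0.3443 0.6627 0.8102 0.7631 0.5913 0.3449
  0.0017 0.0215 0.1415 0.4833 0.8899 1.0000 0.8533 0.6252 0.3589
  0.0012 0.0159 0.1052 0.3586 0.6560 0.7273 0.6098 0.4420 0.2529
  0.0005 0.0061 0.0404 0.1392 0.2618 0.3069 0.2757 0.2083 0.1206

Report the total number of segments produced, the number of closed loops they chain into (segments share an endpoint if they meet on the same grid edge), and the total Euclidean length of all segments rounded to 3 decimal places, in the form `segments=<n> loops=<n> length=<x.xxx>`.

cell (2,3): code 0100 → (2.662,4.000)–(3.000,3.611)
cell (2,4): code 1100 → (2.301,5.000)–(2.662,4.000)
cell (2,5): code 1100 → (2.267,6.000)–(2.301,5.000)
cell (2,6): code 1100 → (2.754,7.000)–(2.267,6.000)
cell (2,7): code 1000 → (3.000,7.212)–(2.754,7.000)
cell (3,3): code 0110 → (3.000,3.611)–(4.000,3.137)
cell (3,7): code 1001 → (4.000,7.324)–(3.000,7.212)
cell (4,3): code 0110 → (4.000,3.137)–(5.000,3.607)
cell (4,6): code 1011 → (5.000,6.422)–(4.471,7.000)
cell (4,7): code 0001 → (4.471,7.000)–(4.000,7.324)
cell (5,3): code 0010 → (5.000,3.607)–(5.297,4.000)
cell (5,4): code 0011 → (5.297,4.000)–(5.448,5.000)
cell (5,5): code 0011 → (5.448,5.000)–(5.212,6.000)
cell (5,6): code 0001 → (5.212,6.000)–(5.000,6.422)
total: 14 segments, chained into 1 closed loop(s), length Σ = 11.592720

segments=14 loops=1 length=11.593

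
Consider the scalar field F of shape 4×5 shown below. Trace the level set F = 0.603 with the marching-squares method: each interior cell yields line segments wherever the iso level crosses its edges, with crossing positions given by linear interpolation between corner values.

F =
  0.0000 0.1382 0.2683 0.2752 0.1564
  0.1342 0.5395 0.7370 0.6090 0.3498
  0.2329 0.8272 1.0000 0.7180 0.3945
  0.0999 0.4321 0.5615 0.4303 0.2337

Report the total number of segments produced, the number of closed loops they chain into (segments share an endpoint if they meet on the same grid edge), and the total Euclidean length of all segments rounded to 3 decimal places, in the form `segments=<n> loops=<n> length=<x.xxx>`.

cell (0,1): code 0100 → (0.714,2.000)–(1.000,1.322)
cell (0,2): code 1100 → (0.982,3.000)–(0.714,2.000)
cell (0,3): code 1000 → (1.000,3.023)–(0.982,3.000)
cell (1,0): code 0100 → (1.221,1.000)–(2.000,0.623)
cell (1,1): code 1110 → (1.000,1.322)–(1.221,1.000)
cell (1,3): code 1001 → (2.000,3.355)–(1.000,3.023)
cell (2,0): code 0010 → (2.000,0.623)–(2.567,1.000)
cell (2,1): code 0011 → (2.567,1.000)–(2.905,2.000)
cell (2,2): code 0011 → (2.905,2.000)–(2.400,3.000)
cell (2,3): code 0001 → (2.400,3.000)–(2.000,3.355)
total: 10 segments, chained into 1 closed loop(s), length Σ = 7.502847

segments=10 loops=1 length=7.503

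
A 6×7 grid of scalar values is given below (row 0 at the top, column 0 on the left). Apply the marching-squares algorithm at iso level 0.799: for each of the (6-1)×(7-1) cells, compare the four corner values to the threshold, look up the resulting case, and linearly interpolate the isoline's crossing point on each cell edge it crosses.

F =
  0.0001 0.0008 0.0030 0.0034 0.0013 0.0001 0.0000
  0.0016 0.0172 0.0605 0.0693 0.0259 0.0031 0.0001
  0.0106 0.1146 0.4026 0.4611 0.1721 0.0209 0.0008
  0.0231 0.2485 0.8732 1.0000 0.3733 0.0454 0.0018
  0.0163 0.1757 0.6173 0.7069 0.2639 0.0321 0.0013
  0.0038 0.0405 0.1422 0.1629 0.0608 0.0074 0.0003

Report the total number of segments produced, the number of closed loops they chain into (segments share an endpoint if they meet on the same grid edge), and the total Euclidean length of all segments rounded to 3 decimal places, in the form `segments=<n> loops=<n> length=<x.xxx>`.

segments=6 loops=1 length=3.858

cell (2,1): code 0100 → (2.842,2.000)–(3.000,1.881)
cell (2,2): code 1100 → (2.627,3.000)–(2.842,2.000)
cell (2,3): code 1000 → (3.000,3.321)–(2.627,3.000)
cell (3,1): code 0010 → (3.000,1.881)–(3.290,2.000)
cell (3,2): code 0011 → (3.290,2.000)–(3.686,3.000)
cell (3,3): code 0001 → (3.686,3.000)–(3.000,3.321)
total: 6 segments, chained into 1 closed loop(s), length Σ = 3.858132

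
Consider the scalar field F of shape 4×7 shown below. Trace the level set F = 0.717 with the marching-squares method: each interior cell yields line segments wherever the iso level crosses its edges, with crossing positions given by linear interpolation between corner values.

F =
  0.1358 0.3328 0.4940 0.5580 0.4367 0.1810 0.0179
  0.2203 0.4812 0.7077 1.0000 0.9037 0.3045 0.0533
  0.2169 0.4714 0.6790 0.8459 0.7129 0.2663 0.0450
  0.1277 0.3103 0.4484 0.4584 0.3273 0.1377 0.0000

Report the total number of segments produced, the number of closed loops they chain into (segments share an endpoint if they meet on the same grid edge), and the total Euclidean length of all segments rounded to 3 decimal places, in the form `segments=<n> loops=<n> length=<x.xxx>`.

cell (0,2): code 0100 → (0.360,3.000)–(1.000,2.032)
cell (0,3): code 1100 → (0.600,4.000)–(0.360,3.000)
cell (0,4): code 1000 → (1.000,4.312)–(0.600,4.000)
cell (1,2): code 0110 → (1.000,2.032)–(2.000,2.228)
cell (1,3): code 1011 → (2.000,3.969)–(1.979,4.000)
cell (1,4): code 0001 → (1.979,4.000)–(1.000,4.312)
cell (2,2): code 0010 → (2.000,2.228)–(2.333,3.000)
cell (2,3): code 0001 → (2.333,3.000)–(2.000,3.969)
total: 8 segments, chained into 1 closed loop(s), length Σ = 6.645199

segments=8 loops=1 length=6.645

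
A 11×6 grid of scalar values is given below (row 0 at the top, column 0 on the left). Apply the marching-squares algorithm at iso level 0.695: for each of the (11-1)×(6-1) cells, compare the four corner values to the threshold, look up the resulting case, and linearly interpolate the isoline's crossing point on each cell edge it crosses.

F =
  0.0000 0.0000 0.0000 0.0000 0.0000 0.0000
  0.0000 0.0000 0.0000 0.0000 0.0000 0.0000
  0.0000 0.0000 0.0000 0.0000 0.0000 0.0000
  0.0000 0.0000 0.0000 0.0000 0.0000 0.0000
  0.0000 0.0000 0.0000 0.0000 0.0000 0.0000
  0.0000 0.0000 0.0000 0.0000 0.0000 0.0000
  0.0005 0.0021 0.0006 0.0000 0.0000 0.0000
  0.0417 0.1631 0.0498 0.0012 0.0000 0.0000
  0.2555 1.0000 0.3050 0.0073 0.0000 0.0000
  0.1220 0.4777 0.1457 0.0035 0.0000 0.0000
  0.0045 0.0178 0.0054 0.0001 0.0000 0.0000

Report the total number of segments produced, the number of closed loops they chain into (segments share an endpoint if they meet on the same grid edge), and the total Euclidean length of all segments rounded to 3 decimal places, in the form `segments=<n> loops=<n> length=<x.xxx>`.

cell (7,0): code 0100 → (7.636,1.000)–(8.000,0.590)
cell (7,1): code 1000 → (8.000,1.439)–(7.636,1.000)
cell (8,0): code 0010 → (8.000,0.590)–(8.584,1.000)
cell (8,1): code 0001 → (8.584,1.000)–(8.000,1.439)
total: 4 segments, chained into 1 closed loop(s), length Σ = 2.562556

segments=4 loops=1 length=2.563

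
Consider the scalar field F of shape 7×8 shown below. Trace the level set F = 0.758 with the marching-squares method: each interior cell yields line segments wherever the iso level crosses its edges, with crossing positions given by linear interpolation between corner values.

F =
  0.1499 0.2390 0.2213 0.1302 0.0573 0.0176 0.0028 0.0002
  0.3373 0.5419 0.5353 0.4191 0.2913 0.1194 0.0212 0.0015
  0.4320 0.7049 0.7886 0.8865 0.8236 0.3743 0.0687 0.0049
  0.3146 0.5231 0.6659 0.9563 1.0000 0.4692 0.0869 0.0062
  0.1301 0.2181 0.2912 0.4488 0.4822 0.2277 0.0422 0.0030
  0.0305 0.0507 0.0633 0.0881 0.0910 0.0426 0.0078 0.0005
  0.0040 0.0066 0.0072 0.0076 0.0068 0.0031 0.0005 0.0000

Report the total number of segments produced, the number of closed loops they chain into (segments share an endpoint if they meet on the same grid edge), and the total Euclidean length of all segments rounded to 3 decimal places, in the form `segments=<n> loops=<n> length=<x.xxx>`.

segments=10 loops=1 length=7.346

cell (1,1): code 0100 → (1.879,2.000)–(2.000,1.634)
cell (1,2): code 1100 → (1.725,3.000)–(1.879,2.000)
cell (1,3): code 1100 → (1.877,4.000)–(1.725,3.000)
cell (1,4): code 1000 → (2.000,4.146)–(1.877,4.000)
cell (2,1): code 0010 → (2.000,1.634)–(2.249,2.000)
cell (2,2): code 0111 → (2.249,2.000)–(3.000,2.317)
cell (2,4): code 1001 → (3.000,4.456)–(2.000,4.146)
cell (3,2): code 0010 → (3.000,2.317)–(3.391,3.000)
cell (3,3): code 0011 → (3.391,3.000)–(3.467,4.000)
cell (3,4): code 0001 → (3.467,4.000)–(3.000,4.456)
total: 10 segments, chained into 1 closed loop(s), length Σ = 7.346257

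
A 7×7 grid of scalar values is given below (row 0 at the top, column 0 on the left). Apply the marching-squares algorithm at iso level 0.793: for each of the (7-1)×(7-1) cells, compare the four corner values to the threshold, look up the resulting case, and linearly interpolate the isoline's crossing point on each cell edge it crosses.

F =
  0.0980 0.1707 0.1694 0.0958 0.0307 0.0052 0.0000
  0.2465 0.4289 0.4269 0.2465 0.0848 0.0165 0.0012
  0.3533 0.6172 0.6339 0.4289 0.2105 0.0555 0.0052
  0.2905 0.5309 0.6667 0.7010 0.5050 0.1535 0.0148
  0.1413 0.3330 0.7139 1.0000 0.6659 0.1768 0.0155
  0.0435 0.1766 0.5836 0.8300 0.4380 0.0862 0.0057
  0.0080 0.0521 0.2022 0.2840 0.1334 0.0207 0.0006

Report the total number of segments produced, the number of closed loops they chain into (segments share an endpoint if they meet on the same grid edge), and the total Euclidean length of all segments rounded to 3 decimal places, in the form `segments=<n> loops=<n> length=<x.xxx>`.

segments=6 loops=1 length=4.494

cell (3,2): code 0100 → (3.308,3.000)–(4.000,2.276)
cell (3,3): code 1000 → (4.000,3.620)–(3.308,3.000)
cell (4,2): code 0110 → (4.000,2.276)–(5.000,2.850)
cell (4,3): code 1001 → (5.000,3.094)–(4.000,3.620)
cell (5,2): code 0010 → (5.000,2.850)–(5.068,3.000)
cell (5,3): code 0001 → (5.068,3.000)–(5.000,3.094)
total: 6 segments, chained into 1 closed loop(s), length Σ = 4.493626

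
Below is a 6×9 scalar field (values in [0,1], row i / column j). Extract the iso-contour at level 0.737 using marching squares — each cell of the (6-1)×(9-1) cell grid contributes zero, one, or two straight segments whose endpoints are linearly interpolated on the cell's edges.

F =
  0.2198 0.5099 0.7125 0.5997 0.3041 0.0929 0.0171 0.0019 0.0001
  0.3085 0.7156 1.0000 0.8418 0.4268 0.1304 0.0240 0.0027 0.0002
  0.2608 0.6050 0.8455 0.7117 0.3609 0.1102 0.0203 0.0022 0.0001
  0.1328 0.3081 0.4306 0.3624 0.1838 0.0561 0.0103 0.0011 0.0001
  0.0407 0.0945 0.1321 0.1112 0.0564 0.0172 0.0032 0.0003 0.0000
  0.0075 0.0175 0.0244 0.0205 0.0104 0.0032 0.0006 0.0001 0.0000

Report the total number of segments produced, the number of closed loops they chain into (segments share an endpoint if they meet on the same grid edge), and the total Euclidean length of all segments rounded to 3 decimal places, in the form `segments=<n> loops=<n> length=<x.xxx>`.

cell (0,1): code 0100 → (0.085,2.000)–(1.000,1.075)
cell (0,2): code 1100 → (0.567,3.000)–(0.085,2.000)
cell (0,3): code 1000 → (1.000,3.253)–(0.567,3.000)
cell (1,1): code 0110 → (1.000,1.075)–(2.000,1.549)
cell (1,2): code 1011 → (2.000,2.811)–(1.806,3.000)
cell (1,3): code 0001 → (1.806,3.000)–(1.000,3.253)
cell (2,1): code 0010 → (2.000,1.549)–(2.262,2.000)
cell (2,2): code 0001 → (2.262,2.000)–(2.000,2.811)
total: 8 segments, chained into 1 closed loop(s), length Σ = 6.507388

segments=8 loops=1 length=6.507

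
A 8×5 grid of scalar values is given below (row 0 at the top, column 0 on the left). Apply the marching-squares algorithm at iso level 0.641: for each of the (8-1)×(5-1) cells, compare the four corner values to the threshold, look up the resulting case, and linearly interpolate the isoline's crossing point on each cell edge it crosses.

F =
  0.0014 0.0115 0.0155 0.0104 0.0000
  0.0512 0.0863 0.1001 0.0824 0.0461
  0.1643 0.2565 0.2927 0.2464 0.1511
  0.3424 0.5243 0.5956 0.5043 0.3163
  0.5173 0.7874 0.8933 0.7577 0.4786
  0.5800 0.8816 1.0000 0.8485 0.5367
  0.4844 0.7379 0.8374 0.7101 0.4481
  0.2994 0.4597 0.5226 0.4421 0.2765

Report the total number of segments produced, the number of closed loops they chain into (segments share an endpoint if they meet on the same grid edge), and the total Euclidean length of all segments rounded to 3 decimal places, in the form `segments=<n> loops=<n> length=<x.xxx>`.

cell (3,0): code 0100 → (3.444,1.000)–(4.000,0.458)
cell (3,1): code 1100 → (3.153,2.000)–(3.444,1.000)
cell (3,2): code 1100 → (3.539,3.000)–(3.153,2.000)
cell (3,3): code 1000 → (4.000,3.418)–(3.539,3.000)
cell (4,0): code 0110 → (4.000,0.458)–(5.000,0.202)
cell (4,3): code 1001 → (5.000,3.665)–(4.000,3.418)
cell (5,0): code 0110 → (5.000,0.202)–(6.000,0.618)
cell (5,3): code 1001 → (6.000,3.264)–(5.000,3.665)
cell (6,0): code 0010 → (6.000,0.618)–(6.348,1.000)
cell (6,1): code 0011 → (6.348,1.000)–(6.624,2.000)
cell (6,2): code 0011 → (6.624,2.000)–(6.258,3.000)
cell (6,3): code 0001 → (6.258,3.000)–(6.000,3.264)
total: 12 segments, chained into 1 closed loop(s), length Σ = 10.723616

segments=12 loops=1 length=10.724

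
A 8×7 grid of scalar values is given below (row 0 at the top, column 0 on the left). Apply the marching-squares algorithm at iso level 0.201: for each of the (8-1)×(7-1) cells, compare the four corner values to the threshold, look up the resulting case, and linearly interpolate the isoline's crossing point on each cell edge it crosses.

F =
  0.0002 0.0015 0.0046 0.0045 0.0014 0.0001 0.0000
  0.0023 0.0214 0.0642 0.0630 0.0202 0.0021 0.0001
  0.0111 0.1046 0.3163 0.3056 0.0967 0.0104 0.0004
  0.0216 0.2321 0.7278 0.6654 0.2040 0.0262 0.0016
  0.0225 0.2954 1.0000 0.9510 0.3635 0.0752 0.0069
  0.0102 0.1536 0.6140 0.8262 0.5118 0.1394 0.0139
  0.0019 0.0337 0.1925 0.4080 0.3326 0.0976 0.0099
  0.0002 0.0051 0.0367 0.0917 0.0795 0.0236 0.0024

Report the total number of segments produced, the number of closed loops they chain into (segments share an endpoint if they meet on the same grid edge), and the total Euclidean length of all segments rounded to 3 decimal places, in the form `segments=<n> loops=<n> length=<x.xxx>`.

segments=18 loops=1 length=14.306

cell (1,1): code 0100 → (1.543,2.000)–(2.000,1.455)
cell (1,2): code 1100 → (1.569,3.000)–(1.543,2.000)
cell (1,3): code 1000 → (2.000,3.501)–(1.569,3.000)
cell (2,0): code 0100 → (2.756,1.000)–(3.000,0.852)
cell (2,1): code 1110 → (2.000,1.455)–(2.756,1.000)
cell (2,3): code 1101 → (2.972,4.000)–(2.000,3.501)
cell (2,4): code 1000 → (3.000,4.017)–(2.972,4.000)
cell (3,0): code 0110 → (3.000,0.852)–(4.000,0.654)
cell (3,4): code 1001 → (4.000,4.564)–(3.000,4.017)
cell (4,0): code 0010 → (4.000,0.654)–(4.666,1.000)
cell (4,1): code 0111 → (4.666,1.000)–(5.000,1.103)
cell (4,4): code 1001 → (5.000,4.835)–(4.000,4.564)
cell (5,1): code 0010 → (5.000,1.103)–(5.980,2.000)
cell (5,2): code 0111 → (5.980,2.000)–(6.000,2.039)
cell (5,4): code 1001 → (6.000,4.560)–(5.000,4.835)
cell (6,2): code 0010 → (6.000,2.039)–(6.654,3.000)
cell (6,3): code 0011 → (6.654,3.000)–(6.520,4.000)
cell (6,4): code 0001 → (6.520,4.000)–(6.000,4.560)
total: 18 segments, chained into 1 closed loop(s), length Σ = 14.305994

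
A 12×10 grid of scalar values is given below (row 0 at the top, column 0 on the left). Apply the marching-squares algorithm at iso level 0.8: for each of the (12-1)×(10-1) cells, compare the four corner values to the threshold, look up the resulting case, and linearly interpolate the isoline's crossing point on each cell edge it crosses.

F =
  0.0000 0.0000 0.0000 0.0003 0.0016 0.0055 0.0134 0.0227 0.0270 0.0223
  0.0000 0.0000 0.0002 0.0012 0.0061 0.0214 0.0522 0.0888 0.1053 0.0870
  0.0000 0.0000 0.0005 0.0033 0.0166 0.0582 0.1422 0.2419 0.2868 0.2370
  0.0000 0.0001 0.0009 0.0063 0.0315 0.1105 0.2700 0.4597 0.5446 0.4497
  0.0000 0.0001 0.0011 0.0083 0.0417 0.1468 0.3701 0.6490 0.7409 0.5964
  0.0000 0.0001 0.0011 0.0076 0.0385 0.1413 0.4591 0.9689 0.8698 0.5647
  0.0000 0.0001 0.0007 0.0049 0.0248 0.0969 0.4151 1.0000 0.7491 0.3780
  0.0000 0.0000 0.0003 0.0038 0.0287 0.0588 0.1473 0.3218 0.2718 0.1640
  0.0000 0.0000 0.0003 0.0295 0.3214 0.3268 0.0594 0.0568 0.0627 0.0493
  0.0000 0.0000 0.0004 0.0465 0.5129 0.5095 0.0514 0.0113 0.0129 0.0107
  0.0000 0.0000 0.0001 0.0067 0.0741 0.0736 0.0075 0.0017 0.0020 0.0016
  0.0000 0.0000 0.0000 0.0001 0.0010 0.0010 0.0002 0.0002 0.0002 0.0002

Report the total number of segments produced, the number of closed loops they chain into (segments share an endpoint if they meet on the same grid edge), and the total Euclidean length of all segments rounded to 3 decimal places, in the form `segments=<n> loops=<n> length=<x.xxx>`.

cell (4,6): code 0100 → (4.472,7.000)–(5.000,6.669)
cell (4,7): code 1100 → (4.458,8.000)–(4.472,7.000)
cell (4,8): code 1000 → (5.000,8.229)–(4.458,8.000)
cell (5,6): code 0110 → (5.000,6.669)–(6.000,6.658)
cell (5,7): code 1011 → (6.000,7.797)–(5.578,8.000)
cell (5,8): code 0001 → (5.578,8.000)–(5.000,8.229)
cell (6,6): code 0010 → (6.000,6.658)–(6.295,7.000)
cell (6,7): code 0001 → (6.295,7.000)–(6.000,7.797)
total: 8 segments, chained into 1 closed loop(s), length Σ = 5.602652

segments=8 loops=1 length=5.603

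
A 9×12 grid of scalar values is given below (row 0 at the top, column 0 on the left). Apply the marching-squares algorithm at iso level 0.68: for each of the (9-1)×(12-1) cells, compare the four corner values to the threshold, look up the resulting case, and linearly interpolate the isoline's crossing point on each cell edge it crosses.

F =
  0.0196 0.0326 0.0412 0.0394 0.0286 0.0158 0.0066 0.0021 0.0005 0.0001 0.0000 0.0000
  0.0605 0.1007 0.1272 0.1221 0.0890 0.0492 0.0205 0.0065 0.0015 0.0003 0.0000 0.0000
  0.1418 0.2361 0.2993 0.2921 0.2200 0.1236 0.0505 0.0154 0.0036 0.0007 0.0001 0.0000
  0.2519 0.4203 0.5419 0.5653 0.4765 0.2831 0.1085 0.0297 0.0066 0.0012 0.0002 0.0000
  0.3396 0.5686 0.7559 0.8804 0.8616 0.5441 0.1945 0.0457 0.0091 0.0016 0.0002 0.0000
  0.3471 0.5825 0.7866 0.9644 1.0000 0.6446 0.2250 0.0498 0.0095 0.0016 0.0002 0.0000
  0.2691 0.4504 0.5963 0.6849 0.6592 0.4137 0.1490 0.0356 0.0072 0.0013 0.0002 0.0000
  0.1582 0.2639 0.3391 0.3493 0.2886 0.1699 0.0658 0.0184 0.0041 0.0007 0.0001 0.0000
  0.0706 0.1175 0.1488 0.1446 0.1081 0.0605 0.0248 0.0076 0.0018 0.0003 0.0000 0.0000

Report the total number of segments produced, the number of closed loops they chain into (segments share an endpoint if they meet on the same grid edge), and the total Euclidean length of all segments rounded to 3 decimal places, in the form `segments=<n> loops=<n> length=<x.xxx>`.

segments=12 loops=1 length=9.560

cell (3,1): code 0100 → (3.645,2.000)–(4.000,1.595)
cell (3,2): code 1100 → (3.364,3.000)–(3.645,2.000)
cell (3,3): code 1100 → (3.528,4.000)–(3.364,3.000)
cell (3,4): code 1000 → (4.000,4.572)–(3.528,4.000)
cell (4,1): code 0110 → (4.000,1.595)–(5.000,1.478)
cell (4,4): code 1001 → (5.000,4.900)–(4.000,4.572)
cell (5,1): code 0010 → (5.000,1.478)–(5.560,2.000)
cell (5,2): code 0111 → (5.560,2.000)–(6.000,2.945)
cell (5,3): code 1011 → (6.000,3.191)–(5.939,4.000)
cell (5,4): code 0001 → (5.939,4.000)–(5.000,4.900)
cell (6,2): code 0010 → (6.000,2.945)–(6.015,3.000)
cell (6,3): code 0001 → (6.015,3.000)–(6.000,3.191)
total: 12 segments, chained into 1 closed loop(s), length Σ = 9.560358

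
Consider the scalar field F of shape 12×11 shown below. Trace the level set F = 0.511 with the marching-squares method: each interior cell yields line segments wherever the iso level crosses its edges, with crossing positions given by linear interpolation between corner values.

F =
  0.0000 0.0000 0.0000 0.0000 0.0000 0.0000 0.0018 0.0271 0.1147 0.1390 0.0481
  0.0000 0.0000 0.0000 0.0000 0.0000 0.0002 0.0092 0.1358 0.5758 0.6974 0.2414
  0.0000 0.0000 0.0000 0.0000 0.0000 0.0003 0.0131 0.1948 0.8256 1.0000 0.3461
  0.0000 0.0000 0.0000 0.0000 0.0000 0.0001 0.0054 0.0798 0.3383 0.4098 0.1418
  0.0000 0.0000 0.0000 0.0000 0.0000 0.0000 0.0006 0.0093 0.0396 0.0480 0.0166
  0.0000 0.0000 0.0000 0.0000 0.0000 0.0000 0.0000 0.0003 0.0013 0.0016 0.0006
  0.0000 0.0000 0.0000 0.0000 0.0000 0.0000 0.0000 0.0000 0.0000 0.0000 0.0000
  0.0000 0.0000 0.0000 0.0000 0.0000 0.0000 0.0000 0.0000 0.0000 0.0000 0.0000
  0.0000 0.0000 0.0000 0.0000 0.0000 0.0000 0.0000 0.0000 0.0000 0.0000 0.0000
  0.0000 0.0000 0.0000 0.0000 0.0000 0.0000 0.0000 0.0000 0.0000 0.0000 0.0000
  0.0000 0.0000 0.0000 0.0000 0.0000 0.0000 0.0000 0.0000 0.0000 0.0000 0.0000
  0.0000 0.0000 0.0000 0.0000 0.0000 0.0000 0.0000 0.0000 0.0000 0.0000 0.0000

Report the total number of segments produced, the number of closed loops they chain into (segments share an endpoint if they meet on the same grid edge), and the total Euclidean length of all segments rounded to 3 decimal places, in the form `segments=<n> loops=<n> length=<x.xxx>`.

segments=8 loops=1 length=6.814

cell (0,7): code 0100 → (0.859,8.000)–(1.000,7.853)
cell (0,8): code 1100 → (0.666,9.000)–(0.859,8.000)
cell (0,9): code 1000 → (1.000,9.409)–(0.666,9.000)
cell (1,7): code 0110 → (1.000,7.853)–(2.000,7.501)
cell (1,9): code 1001 → (2.000,9.748)–(1.000,9.409)
cell (2,7): code 0010 → (2.000,7.501)–(2.646,8.000)
cell (2,8): code 0011 → (2.646,8.000)–(2.829,9.000)
cell (2,9): code 0001 → (2.829,9.000)–(2.000,9.748)
total: 8 segments, chained into 1 closed loop(s), length Σ = 6.814210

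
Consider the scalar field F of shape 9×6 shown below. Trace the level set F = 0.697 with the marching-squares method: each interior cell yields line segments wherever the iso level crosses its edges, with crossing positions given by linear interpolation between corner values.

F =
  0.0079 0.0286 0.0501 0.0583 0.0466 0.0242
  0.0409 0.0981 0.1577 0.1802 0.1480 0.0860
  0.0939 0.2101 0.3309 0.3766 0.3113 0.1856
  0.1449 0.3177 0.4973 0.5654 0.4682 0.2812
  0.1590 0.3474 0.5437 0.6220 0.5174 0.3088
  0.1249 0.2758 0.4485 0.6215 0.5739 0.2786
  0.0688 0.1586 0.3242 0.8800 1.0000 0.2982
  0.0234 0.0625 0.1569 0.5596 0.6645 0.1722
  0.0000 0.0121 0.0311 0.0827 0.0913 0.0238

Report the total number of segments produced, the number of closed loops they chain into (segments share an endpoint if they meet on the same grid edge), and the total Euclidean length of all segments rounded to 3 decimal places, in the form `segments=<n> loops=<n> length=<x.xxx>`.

segments=6 loops=1 length=5.327

cell (5,2): code 0100 → (5.292,3.000)–(6.000,2.671)
cell (5,3): code 1100 → (5.289,4.000)–(5.292,3.000)
cell (5,4): code 1000 → (6.000,4.432)–(5.289,4.000)
cell (6,2): code 0010 → (6.000,2.671)–(6.571,3.000)
cell (6,3): code 0011 → (6.571,3.000)–(6.903,4.000)
cell (6,4): code 0001 → (6.903,4.000)–(6.000,4.432)
total: 6 segments, chained into 1 closed loop(s), length Σ = 5.326618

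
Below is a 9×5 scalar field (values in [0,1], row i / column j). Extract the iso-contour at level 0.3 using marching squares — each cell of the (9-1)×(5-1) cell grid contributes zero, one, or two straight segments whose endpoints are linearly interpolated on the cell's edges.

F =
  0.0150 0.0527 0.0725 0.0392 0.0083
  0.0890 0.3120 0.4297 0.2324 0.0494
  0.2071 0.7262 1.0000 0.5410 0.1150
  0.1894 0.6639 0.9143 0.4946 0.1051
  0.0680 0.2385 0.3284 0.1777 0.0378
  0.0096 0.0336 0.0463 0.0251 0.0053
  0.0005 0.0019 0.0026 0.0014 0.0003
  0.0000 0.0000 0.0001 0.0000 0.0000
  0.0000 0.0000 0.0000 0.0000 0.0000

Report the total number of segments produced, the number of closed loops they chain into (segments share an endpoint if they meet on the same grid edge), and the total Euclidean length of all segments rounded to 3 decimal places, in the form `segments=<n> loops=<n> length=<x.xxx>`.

cell (0,0): code 0100 → (0.954,1.000)–(1.000,0.946)
cell (0,1): code 1100 → (0.637,2.000)–(0.954,1.000)
cell (0,2): code 1000 → (1.000,2.657)–(0.637,2.000)
cell (1,0): code 0110 → (1.000,0.946)–(2.000,0.179)
cell (1,2): code 1101 → (1.219,3.000)–(1.000,2.657)
cell (1,3): code 1000 → (2.000,3.566)–(1.219,3.000)
cell (2,0): code 0110 → (2.000,0.179)–(3.000,0.233)
cell (2,3): code 1001 → (3.000,3.500)–(2.000,3.566)
cell (3,0): code 0010 → (3.000,0.233)–(3.855,1.000)
cell (3,1): code 0111 → (3.855,1.000)–(4.000,1.684)
cell (3,2): code 1011 → (4.000,2.188)–(3.614,3.000)
cell (3,3): code 0001 → (3.614,3.000)–(3.000,3.500)
cell (4,1): code 0010 → (4.000,1.684)–(4.101,2.000)
cell (4,2): code 0001 → (4.101,2.000)–(4.000,2.188)
total: 14 segments, chained into 1 closed loop(s), length Σ = 10.589578

segments=14 loops=1 length=10.590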